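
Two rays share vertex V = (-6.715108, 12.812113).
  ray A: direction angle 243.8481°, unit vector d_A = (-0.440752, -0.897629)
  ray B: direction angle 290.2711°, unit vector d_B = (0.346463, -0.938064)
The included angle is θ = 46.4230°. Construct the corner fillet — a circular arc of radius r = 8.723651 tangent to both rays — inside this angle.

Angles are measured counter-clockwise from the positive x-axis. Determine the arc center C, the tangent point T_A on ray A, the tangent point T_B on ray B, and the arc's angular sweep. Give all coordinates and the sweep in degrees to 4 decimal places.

center=(-7.8505,-9.2929) T_A=(-15.6811,-5.4479) T_B=(0.3328,-6.2705) sweep=133.5770

bisector direction at 267.0596° = (-0.051297,-0.998683)
center distance |VC| = r/sin(θ/2) = 8.723651/sin(23.2115°) = 22.134146
C = V + |VC|·bis = (-7.8505,-9.2929)
T_A = V + ((C−V)·d_A)·d_A = V + 20.3425·d_A = (-15.6811,-5.4479)
T_B = V + ((C−V)·d_B)·d_B = V + 20.3425·d_B = (0.3328,-6.2705)
sweep = 180° − θ = 133.5770°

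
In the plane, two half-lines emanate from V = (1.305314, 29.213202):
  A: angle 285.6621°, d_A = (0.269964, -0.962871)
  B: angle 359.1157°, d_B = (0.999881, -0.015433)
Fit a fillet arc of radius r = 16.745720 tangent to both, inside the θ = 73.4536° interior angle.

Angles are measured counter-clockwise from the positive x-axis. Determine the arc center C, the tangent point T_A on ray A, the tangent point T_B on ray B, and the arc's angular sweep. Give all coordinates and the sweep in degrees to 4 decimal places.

center=(23.4884,12.1231) T_A=(7.3644,7.6024) T_B=(23.7468,28.8668) sweep=106.5464

bisector direction at 322.3889° = (0.792171,-0.610299)
center distance |VC| = r/sin(θ/2) = 16.745720/sin(36.7268°) = 28.002871
C = V + |VC|·bis = (23.4884,12.1231)
T_A = V + ((C−V)·d_A)·d_A = V + 22.4442·d_A = (7.3644,7.6024)
T_B = V + ((C−V)·d_B)·d_B = V + 22.4442·d_B = (23.7468,28.8668)
sweep = 180° − θ = 106.5464°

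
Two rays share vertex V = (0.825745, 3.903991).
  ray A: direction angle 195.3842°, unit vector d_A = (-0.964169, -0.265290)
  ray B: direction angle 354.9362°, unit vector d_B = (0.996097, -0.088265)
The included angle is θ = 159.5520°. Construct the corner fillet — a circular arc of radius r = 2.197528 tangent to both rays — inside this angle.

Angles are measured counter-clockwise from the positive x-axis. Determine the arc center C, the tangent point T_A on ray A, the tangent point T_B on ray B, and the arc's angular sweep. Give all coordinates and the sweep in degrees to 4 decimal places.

center=(1.0266,1.6801) T_A=(0.4436,3.7988) T_B=(1.2205,3.8690) sweep=20.4480

bisector direction at 275.1602° = (0.089941,-0.995947)
center distance |VC| = r/sin(θ/2) = 2.197528/sin(79.7760°) = 2.232985
C = V + |VC|·bis = (1.0266,1.6801)
T_A = V + ((C−V)·d_A)·d_A = V + 0.3963·d_A = (0.4436,3.7988)
T_B = V + ((C−V)·d_B)·d_B = V + 0.3963·d_B = (1.2205,3.8690)
sweep = 180° − θ = 20.4480°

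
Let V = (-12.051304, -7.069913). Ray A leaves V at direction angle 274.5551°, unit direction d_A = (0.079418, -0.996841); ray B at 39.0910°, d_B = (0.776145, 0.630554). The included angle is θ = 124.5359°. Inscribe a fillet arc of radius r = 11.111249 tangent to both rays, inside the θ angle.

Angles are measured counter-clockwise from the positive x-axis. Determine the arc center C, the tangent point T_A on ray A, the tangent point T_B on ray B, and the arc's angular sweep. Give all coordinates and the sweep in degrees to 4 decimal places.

center=(-0.5112,-12.0105) T_A=(-11.5874,-12.8929) T_B=(-7.5175,-3.3866) sweep=55.4641

bisector direction at 336.8231° = (0.919294,-0.393572)
center distance |VC| = r/sin(θ/2) = 11.111249/sin(62.2679°) = 12.553190
C = V + |VC|·bis = (-0.5112,-12.0105)
T_A = V + ((C−V)·d_A)·d_A = V + 5.8415·d_A = (-11.5874,-12.8929)
T_B = V + ((C−V)·d_B)·d_B = V + 5.8415·d_B = (-7.5175,-3.3866)
sweep = 180° − θ = 55.4641°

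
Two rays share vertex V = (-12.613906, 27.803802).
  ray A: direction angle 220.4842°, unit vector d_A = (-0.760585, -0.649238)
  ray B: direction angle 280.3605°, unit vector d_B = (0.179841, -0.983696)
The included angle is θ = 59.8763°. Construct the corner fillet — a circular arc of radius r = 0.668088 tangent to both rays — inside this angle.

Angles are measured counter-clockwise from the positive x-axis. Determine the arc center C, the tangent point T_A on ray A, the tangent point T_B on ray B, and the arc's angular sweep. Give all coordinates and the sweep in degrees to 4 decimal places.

bisector direction at 250.4223° = (-0.335084,-0.942188)
center distance |VC| = r/sin(θ/2) = 0.668088/sin(29.9382°) = 1.338680
C = V + |VC|·bis = (-13.0625,26.5425)
T_A = V + ((C−V)·d_A)·d_A = V + 1.1601·d_A = (-13.4962,27.0507)
T_B = V + ((C−V)·d_B)·d_B = V + 1.1601·d_B = (-12.4053,26.6627)
sweep = 180° − θ = 120.1237°

center=(-13.0625,26.5425) T_A=(-13.4962,27.0507) T_B=(-12.4053,26.6627) sweep=120.1237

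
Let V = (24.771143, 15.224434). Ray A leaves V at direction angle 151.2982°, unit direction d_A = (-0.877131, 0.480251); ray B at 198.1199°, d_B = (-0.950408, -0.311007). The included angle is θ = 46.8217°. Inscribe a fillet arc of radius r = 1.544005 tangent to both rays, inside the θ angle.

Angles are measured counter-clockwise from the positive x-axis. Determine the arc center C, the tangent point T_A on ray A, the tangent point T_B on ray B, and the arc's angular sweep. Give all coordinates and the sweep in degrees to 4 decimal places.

center=(20.9017,15.5828) T_A=(21.6432,16.9371) T_B=(21.3819,14.1153) sweep=133.1783

bisector direction at 174.7091° = (-0.995739,0.092213)
center distance |VC| = r/sin(θ/2) = 1.544005/sin(23.4108°) = 3.886033
C = V + |VC|·bis = (20.9017,15.5828)
T_A = V + ((C−V)·d_A)·d_A = V + 3.5661·d_A = (21.6432,16.9371)
T_B = V + ((C−V)·d_B)·d_B = V + 3.5661·d_B = (21.3819,14.1153)
sweep = 180° − θ = 133.1783°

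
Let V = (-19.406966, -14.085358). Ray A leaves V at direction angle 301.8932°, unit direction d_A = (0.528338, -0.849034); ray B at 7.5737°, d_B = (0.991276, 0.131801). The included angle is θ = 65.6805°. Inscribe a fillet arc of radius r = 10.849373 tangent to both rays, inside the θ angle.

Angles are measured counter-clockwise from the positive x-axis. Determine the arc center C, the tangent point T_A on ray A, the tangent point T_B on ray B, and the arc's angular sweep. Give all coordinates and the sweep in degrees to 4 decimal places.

bisector direction at 334.7335° = (0.904332,-0.426830)
center distance |VC| = r/sin(θ/2) = 10.849373/sin(32.8402°) = 20.006273
C = V + |VC|·bis = (-1.3147,-22.6246)
T_A = V + ((C−V)·d_A)·d_A = V + 16.8090·d_A = (-10.5261,-28.3568)
T_B = V + ((C−V)·d_B)·d_B = V + 16.8090·d_B = (-2.7446,-11.8699)
sweep = 180° − θ = 114.3195°

center=(-1.3147,-22.6246) T_A=(-10.5261,-28.3568) T_B=(-2.7446,-11.8699) sweep=114.3195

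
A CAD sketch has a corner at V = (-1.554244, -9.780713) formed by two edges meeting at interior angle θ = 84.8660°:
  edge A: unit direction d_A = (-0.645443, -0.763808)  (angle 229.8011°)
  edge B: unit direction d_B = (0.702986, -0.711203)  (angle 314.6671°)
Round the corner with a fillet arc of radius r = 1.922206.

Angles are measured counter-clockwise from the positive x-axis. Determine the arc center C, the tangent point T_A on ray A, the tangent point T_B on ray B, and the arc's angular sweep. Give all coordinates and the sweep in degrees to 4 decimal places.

bisector direction at 272.2341° = (0.038983,-0.999240)
center distance |VC| = r/sin(θ/2) = 1.922206/sin(42.4330°) = 2.848862
C = V + |VC|·bis = (-1.4432,-12.6274)
T_A = V + ((C−V)·d_A)·d_A = V + 2.1027·d_A = (-2.9114,-11.3867)
T_B = V + ((C−V)·d_B)·d_B = V + 2.1027·d_B = (-0.0761,-11.2761)
sweep = 180° − θ = 95.1340°

center=(-1.4432,-12.6274) T_A=(-2.9114,-11.3867) T_B=(-0.0761,-11.2761) sweep=95.1340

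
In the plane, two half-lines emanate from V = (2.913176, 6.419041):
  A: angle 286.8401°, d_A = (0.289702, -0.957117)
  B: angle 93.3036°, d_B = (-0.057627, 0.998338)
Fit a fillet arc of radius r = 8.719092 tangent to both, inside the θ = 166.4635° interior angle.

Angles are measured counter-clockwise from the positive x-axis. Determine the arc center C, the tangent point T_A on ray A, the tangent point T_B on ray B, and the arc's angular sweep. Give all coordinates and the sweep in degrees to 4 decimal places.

bisector direction at 10.0719° = (0.984589,0.174883)
center distance |VC| = r/sin(θ/2) = 8.719092/sin(83.2318°) = 8.780282
C = V + |VC|·bis = (11.5581,7.9546)
T_A = V + ((C−V)·d_A)·d_A = V + 1.0348·d_A = (3.2130,5.4286)
T_B = V + ((C−V)·d_B)·d_B = V + 1.0348·d_B = (2.8535,7.4521)
sweep = 180° − θ = 13.5365°

center=(11.5581,7.9546) T_A=(3.2130,5.4286) T_B=(2.8535,7.4521) sweep=13.5365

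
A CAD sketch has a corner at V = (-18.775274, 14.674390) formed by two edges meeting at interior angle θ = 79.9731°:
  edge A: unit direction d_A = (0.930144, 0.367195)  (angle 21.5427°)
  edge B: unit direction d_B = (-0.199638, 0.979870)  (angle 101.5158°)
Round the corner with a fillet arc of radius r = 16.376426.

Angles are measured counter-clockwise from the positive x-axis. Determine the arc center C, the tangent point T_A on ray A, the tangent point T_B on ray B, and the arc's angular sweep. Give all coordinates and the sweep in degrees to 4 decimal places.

bisector direction at 61.5292° = (0.476710,0.879061)
center distance |VC| = r/sin(θ/2) = 16.376426/sin(39.9866°) = 25.484326
C = V + |VC|·bis = (-6.6266,37.0767)
T_A = V + ((C−V)·d_A)·d_A = V + 19.5260·d_A = (-0.6133,21.8442)
T_B = V + ((C−V)·d_B)·d_B = V + 19.5260·d_B = (-22.6734,33.8073)
sweep = 180° − θ = 100.0269°

center=(-6.6266,37.0767) T_A=(-0.6133,21.8442) T_B=(-22.6734,33.8073) sweep=100.0269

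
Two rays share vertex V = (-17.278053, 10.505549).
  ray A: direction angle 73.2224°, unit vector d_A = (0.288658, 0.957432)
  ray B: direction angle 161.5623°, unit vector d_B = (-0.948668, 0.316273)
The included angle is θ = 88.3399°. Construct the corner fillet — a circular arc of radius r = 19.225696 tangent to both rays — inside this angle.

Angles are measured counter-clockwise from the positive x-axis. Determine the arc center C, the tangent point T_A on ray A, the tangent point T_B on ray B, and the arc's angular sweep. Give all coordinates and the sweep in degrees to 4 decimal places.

bisector direction at 117.3924° = (-0.460081,0.887877)
center distance |VC| = r/sin(θ/2) = 19.225696/sin(44.1700°) = 27.591847
C = V + |VC|·bis = (-29.9725,35.0037)
T_A = V + ((C−V)·d_A)·d_A = V + 19.7910·d_A = (-11.5652,29.4541)
T_B = V + ((C−V)·d_B)·d_B = V + 19.7910·d_B = (-36.0531,16.7649)
sweep = 180° − θ = 91.6601°

center=(-29.9725,35.0037) T_A=(-11.5652,29.4541) T_B=(-36.0531,16.7649) sweep=91.6601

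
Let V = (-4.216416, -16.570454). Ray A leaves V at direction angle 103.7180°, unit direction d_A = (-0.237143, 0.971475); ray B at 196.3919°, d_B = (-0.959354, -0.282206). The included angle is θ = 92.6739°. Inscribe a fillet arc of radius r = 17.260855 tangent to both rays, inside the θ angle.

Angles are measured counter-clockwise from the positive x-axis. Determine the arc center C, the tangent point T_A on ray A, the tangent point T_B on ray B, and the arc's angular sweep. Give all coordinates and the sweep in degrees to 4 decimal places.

bisector direction at 150.0550° = (-0.866505,0.499169)
center distance |VC| = r/sin(θ/2) = 17.260855/sin(46.3370°) = 23.860320
C = V + |VC|·bis = (-24.8915,-4.6601)
T_A = V + ((C−V)·d_A)·d_A = V + 16.4735·d_A = (-8.1230,-0.5668)
T_B = V + ((C−V)·d_B)·d_B = V + 16.4735·d_B = (-20.0204,-21.2194)
sweep = 180° − θ = 87.3261°

center=(-24.8915,-4.6601) T_A=(-8.1230,-0.5668) T_B=(-20.0204,-21.2194) sweep=87.3261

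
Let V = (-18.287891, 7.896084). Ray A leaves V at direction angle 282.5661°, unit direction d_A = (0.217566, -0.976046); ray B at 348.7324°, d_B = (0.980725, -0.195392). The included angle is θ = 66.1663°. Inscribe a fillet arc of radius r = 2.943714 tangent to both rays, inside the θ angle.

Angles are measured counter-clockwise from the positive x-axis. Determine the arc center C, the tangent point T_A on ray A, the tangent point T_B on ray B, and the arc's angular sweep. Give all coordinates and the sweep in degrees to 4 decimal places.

bisector direction at 315.6493° = (0.715074,-0.699049)
center distance |VC| = r/sin(θ/2) = 2.943714/sin(33.0832°) = 5.392844
C = V + |VC|·bis = (-14.4316,4.1262)
T_A = V + ((C−V)·d_A)·d_A = V + 4.5186·d_A = (-17.3048,3.4858)
T_B = V + ((C−V)·d_B)·d_B = V + 4.5186·d_B = (-13.8564,7.0132)
sweep = 180° − θ = 113.8337°

center=(-14.4316,4.1262) T_A=(-17.3048,3.4858) T_B=(-13.8564,7.0132) sweep=113.8337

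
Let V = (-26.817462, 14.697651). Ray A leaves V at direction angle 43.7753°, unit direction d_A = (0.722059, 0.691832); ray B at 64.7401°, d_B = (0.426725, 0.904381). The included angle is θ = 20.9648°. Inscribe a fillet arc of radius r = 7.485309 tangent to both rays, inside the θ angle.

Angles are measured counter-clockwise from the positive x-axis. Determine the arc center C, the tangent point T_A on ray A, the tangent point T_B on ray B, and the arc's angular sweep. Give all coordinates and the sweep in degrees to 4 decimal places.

center=(-2.7841,48.0916) T_A=(2.3945,42.6867) T_B=(-9.5537,51.2857) sweep=159.0352

bisector direction at 54.2577° = (0.584141,0.811652)
center distance |VC| = r/sin(θ/2) = 7.485309/sin(10.4824°) = 41.143108
C = V + |VC|·bis = (-2.7841,48.0916)
T_A = V + ((C−V)·d_A)·d_A = V + 40.4565·d_A = (2.3945,42.6867)
T_B = V + ((C−V)·d_B)·d_B = V + 40.4565·d_B = (-9.5537,51.2857)
sweep = 180° − θ = 159.0352°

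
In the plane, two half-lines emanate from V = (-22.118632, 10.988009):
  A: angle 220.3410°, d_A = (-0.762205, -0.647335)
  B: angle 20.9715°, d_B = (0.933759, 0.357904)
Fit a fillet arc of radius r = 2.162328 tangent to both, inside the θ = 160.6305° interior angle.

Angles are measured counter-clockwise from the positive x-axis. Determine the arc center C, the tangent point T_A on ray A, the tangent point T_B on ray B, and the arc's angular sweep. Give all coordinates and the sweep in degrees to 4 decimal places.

center=(-21.0002,9.1010) T_A=(-22.3999,10.7491) T_B=(-21.7741,11.1201) sweep=19.3695

bisector direction at 300.6562° = (0.509886,-0.860242)
center distance |VC| = r/sin(θ/2) = 2.162328/sin(80.3153°) = 2.193590
C = V + |VC|·bis = (-21.0002,9.1010)
T_A = V + ((C−V)·d_A)·d_A = V + 0.3690·d_A = (-22.3999,10.7491)
T_B = V + ((C−V)·d_B)·d_B = V + 0.3690·d_B = (-21.7741,11.1201)
sweep = 180° − θ = 19.3695°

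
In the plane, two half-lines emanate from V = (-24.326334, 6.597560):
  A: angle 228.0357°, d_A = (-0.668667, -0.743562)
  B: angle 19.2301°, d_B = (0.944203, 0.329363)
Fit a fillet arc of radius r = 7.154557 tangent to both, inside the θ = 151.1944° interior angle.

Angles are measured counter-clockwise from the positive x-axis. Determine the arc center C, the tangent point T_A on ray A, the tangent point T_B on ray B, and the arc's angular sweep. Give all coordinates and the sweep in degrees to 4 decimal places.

center=(-20.2351,0.4474) T_A=(-25.5549,5.2314) T_B=(-22.5915,7.2027) sweep=28.8056

bisector direction at 303.6329° = (0.553870,-0.832603)
center distance |VC| = r/sin(θ/2) = 7.154557/sin(75.5972°) = 7.386714
C = V + |VC|·bis = (-20.2351,0.4474)
T_A = V + ((C−V)·d_A)·d_A = V + 1.8374·d_A = (-25.5549,5.2314)
T_B = V + ((C−V)·d_B)·d_B = V + 1.8374·d_B = (-22.5915,7.2027)
sweep = 180° − θ = 28.8056°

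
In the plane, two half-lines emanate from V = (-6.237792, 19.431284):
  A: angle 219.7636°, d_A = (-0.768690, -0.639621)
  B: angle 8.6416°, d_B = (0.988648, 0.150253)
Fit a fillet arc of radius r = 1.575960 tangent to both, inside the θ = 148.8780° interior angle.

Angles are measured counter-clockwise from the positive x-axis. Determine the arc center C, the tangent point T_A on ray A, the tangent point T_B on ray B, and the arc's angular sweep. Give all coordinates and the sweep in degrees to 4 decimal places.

bisector direction at 294.2026° = (0.409964,-0.912102)
center distance |VC| = r/sin(θ/2) = 1.575960/sin(74.4390°) = 1.635924
C = V + |VC|·bis = (-5.5671,17.9392)
T_A = V + ((C−V)·d_A)·d_A = V + 0.4389·d_A = (-6.5751,19.1506)
T_B = V + ((C−V)·d_B)·d_B = V + 0.4389·d_B = (-5.8039,19.4972)
sweep = 180° − θ = 31.1220°

center=(-5.5671,17.9392) T_A=(-6.5751,19.1506) T_B=(-5.8039,19.4972) sweep=31.1220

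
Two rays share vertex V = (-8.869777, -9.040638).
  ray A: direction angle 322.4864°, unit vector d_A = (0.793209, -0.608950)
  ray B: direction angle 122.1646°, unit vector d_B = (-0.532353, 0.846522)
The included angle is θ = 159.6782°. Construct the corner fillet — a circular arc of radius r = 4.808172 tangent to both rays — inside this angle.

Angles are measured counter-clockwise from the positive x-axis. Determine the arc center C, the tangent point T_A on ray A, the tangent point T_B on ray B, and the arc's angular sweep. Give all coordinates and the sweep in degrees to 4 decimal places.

center=(-5.2583,-5.7515) T_A=(-8.1862,-9.5654) T_B=(-9.3285,-8.3112) sweep=20.3218

bisector direction at 42.3255° = (0.739331,0.673342)
center distance |VC| = r/sin(θ/2) = 4.808172/sin(79.8391°) = 4.884784
C = V + |VC|·bis = (-5.2583,-5.7515)
T_A = V + ((C−V)·d_A)·d_A = V + 0.8617·d_A = (-8.1862,-9.5654)
T_B = V + ((C−V)·d_B)·d_B = V + 0.8617·d_B = (-9.3285,-8.3112)
sweep = 180° − θ = 20.3218°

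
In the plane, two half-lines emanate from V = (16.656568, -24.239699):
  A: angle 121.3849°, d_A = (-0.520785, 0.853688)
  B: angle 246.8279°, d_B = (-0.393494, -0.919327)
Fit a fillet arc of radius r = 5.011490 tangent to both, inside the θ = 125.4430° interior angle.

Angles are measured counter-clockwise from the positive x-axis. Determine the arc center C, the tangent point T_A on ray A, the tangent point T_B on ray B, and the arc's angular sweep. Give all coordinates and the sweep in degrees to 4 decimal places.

center=(11.0325,-24.6435) T_A=(15.3107,-22.0336) T_B=(15.6397,-26.6155) sweep=54.5570

bisector direction at 184.1064° = (-0.997433,-0.071609)
center distance |VC| = r/sin(θ/2) = 5.011490/sin(62.7215°) = 5.638558
C = V + |VC|·bis = (11.0325,-24.6435)
T_A = V + ((C−V)·d_A)·d_A = V + 2.5842·d_A = (15.3107,-22.0336)
T_B = V + ((C−V)·d_B)·d_B = V + 2.5842·d_B = (15.6397,-26.6155)
sweep = 180° − θ = 54.5570°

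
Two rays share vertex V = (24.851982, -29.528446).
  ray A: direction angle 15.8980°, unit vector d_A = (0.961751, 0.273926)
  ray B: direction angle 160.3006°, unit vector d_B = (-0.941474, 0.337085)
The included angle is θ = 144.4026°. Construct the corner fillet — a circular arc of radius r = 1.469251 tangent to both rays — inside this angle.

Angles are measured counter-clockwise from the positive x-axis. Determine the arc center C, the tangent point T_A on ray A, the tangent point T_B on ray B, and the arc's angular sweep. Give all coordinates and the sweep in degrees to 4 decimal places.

center=(24.9032,-27.9862) T_A=(25.3056,-29.3992) T_B=(24.4079,-29.3694) sweep=35.5974

bisector direction at 88.0993° = (0.033167,0.999450)
center distance |VC| = r/sin(θ/2) = 1.469251/sin(72.2013°) = 1.543110
C = V + |VC|·bis = (24.9032,-27.9862)
T_A = V + ((C−V)·d_A)·d_A = V + 0.4717·d_A = (25.3056,-29.3992)
T_B = V + ((C−V)·d_B)·d_B = V + 0.4717·d_B = (24.4079,-29.3694)
sweep = 180° − θ = 35.5974°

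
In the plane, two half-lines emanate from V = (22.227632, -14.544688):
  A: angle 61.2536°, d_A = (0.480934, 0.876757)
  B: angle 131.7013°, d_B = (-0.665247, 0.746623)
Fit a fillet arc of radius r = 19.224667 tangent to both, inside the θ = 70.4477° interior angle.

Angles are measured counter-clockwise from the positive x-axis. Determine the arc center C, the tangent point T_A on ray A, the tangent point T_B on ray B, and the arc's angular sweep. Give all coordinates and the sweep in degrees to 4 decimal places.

center=(18.4674,18.5740) T_A=(35.3228,9.3282) T_B=(4.1139,5.7848) sweep=109.5523

bisector direction at 96.4774° = (-0.112812,0.993616)
center distance |VC| = r/sin(θ/2) = 19.224667/sin(35.2238°) = 33.331461
C = V + |VC|·bis = (18.4674,18.5740)
T_A = V + ((C−V)·d_A)·d_A = V + 27.2286·d_A = (35.3228,9.3282)
T_B = V + ((C−V)·d_B)·d_B = V + 27.2286·d_B = (4.1139,5.7848)
sweep = 180° − θ = 109.5523°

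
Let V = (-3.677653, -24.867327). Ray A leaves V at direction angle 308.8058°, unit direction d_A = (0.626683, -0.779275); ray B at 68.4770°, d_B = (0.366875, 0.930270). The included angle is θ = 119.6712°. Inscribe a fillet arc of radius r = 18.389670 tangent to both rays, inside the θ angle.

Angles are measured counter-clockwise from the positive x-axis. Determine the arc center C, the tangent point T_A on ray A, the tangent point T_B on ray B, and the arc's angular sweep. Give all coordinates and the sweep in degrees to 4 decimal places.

bisector direction at 8.6414° = (0.988648,0.150250)
center distance |VC| = r/sin(θ/2) = 18.389670/sin(59.8356°) = 21.269885
C = V + |VC|·bis = (17.3508,-21.6715)
T_A = V + ((C−V)·d_A)·d_A = V + 10.6878·d_A = (3.0202,-33.1960)
T_B = V + ((C−V)·d_B)·d_B = V + 10.6878·d_B = (0.2434,-14.9248)
sweep = 180° − θ = 60.3288°

center=(17.3508,-21.6715) T_A=(3.0202,-33.1960) T_B=(0.2434,-14.9248) sweep=60.3288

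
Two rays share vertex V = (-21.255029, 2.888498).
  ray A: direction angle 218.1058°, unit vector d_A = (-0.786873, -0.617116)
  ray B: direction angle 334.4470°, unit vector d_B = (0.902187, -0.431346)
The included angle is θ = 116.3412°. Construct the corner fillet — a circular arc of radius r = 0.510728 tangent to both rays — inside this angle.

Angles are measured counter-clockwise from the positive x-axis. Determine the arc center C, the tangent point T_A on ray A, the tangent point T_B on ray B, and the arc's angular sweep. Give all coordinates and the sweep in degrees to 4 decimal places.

bisector direction at 276.2764° = (0.109325,-0.994006)
center distance |VC| = r/sin(θ/2) = 0.510728/sin(58.1706°) = 0.601124
C = V + |VC|·bis = (-21.1893,2.2910)
T_A = V + ((C−V)·d_A)·d_A = V + 0.3170·d_A = (-21.5045,2.6929)
T_B = V + ((C−V)·d_B)·d_B = V + 0.3170·d_B = (-20.9690,2.7517)
sweep = 180° − θ = 63.6588°

center=(-21.1893,2.2910) T_A=(-21.5045,2.6929) T_B=(-20.9690,2.7517) sweep=63.6588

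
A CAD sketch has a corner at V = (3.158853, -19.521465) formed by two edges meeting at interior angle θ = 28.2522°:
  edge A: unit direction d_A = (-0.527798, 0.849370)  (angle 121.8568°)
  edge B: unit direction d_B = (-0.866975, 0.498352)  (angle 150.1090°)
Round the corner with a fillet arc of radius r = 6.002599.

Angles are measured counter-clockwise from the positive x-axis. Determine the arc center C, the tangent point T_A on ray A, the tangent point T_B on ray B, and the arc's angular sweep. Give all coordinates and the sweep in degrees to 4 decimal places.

bisector direction at 135.9829° = (-0.719132,0.694873)
center distance |VC| = r/sin(θ/2) = 6.002599/sin(14.1261°) = 24.595091
C = V + |VC|·bis = (-14.5283,-2.4310)
T_A = V + ((C−V)·d_A)·d_A = V + 23.8514·d_A = (-9.4298,0.7372)
T_B = V + ((C−V)·d_B)·d_B = V + 23.8514·d_B = (-17.5197,-7.6351)
sweep = 180° − θ = 151.7478°

center=(-14.5283,-2.4310) T_A=(-9.4298,0.7372) T_B=(-17.5197,-7.6351) sweep=151.7478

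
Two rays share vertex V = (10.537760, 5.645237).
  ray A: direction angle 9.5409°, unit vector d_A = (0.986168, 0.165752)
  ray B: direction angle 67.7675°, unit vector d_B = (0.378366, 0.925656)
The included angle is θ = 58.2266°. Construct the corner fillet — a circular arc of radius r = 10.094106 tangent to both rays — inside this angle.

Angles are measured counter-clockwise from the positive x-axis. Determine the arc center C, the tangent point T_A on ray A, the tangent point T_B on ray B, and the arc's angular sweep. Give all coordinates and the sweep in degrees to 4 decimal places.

center=(26.7396,18.6041) T_A=(28.4127,8.6496) T_B=(17.3959,22.4233) sweep=121.7734

bisector direction at 38.6542° = (0.780930,0.624619)
center distance |VC| = r/sin(θ/2) = 10.094106/sin(29.1133°) = 20.746790
C = V + |VC|·bis = (26.7396,18.6041)
T_A = V + ((C−V)·d_A)·d_A = V + 18.1256·d_A = (28.4127,8.6496)
T_B = V + ((C−V)·d_B)·d_B = V + 18.1256·d_B = (17.3959,22.4233)
sweep = 180° − θ = 121.7734°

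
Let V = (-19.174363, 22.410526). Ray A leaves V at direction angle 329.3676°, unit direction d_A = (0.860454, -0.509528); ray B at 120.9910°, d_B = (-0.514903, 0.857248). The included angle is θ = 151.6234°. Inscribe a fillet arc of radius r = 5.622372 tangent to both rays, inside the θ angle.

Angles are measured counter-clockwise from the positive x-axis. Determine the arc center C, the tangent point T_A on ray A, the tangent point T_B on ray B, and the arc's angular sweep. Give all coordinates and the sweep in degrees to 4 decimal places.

bisector direction at 45.1793° = (0.704891,0.709316)
center distance |VC| = r/sin(θ/2) = 5.622372/sin(75.8117°) = 5.799276
C = V + |VC|·bis = (-15.0865,26.5240)
T_A = V + ((C−V)·d_A)·d_A = V + 1.4215·d_A = (-17.9513,21.6863)
T_B = V + ((C−V)·d_B)·d_B = V + 1.4215·d_B = (-19.9063,23.6291)
sweep = 180° − θ = 28.3766°

center=(-15.0865,26.5240) T_A=(-17.9513,21.6863) T_B=(-19.9063,23.6291) sweep=28.3766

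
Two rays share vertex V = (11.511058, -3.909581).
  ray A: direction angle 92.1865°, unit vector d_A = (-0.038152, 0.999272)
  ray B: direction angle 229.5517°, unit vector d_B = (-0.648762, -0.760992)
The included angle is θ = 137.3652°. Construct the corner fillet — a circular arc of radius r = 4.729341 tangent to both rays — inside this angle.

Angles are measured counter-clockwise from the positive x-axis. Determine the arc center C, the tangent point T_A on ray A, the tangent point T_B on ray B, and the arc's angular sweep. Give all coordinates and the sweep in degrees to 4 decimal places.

center=(6.7147,-2.2458) T_A=(11.4406,-2.0654) T_B=(10.3137,-5.3140) sweep=42.6348

bisector direction at 160.8691° = (-0.944772,0.327727)
center distance |VC| = r/sin(θ/2) = 4.729341/sin(68.6826°) = 5.076683
C = V + |VC|·bis = (6.7147,-2.2458)
T_A = V + ((C−V)·d_A)·d_A = V + 1.8455·d_A = (11.4406,-2.0654)
T_B = V + ((C−V)·d_B)·d_B = V + 1.8455·d_B = (10.3137,-5.3140)
sweep = 180° − θ = 42.6348°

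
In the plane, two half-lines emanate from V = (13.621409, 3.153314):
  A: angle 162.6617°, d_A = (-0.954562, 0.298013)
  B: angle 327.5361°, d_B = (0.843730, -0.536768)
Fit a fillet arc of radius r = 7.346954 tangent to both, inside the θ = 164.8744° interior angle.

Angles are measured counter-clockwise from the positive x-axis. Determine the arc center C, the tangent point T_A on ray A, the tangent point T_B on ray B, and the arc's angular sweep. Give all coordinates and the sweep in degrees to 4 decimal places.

bisector direction at 245.0989° = (-0.421053,-0.907036)
center distance |VC| = r/sin(θ/2) = 7.346954/sin(82.4372°) = 7.411424
C = V + |VC|·bis = (10.5008,-3.5691)
T_A = V + ((C−V)·d_A)·d_A = V + 0.9754·d_A = (12.6903,3.4440)
T_B = V + ((C−V)·d_B)·d_B = V + 0.9754·d_B = (14.4444,2.6297)
sweep = 180° − θ = 15.1256°

center=(10.5008,-3.5691) T_A=(12.6903,3.4440) T_B=(14.4444,2.6297) sweep=15.1256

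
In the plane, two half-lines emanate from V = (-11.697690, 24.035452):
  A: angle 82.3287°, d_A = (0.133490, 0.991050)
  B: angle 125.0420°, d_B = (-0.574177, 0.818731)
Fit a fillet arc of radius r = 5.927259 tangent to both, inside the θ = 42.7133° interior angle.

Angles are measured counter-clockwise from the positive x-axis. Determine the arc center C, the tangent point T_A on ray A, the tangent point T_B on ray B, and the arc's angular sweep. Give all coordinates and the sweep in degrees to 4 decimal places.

bisector direction at 103.6853° = (-0.236590,0.971610)
center distance |VC| = r/sin(θ/2) = 5.927259/sin(21.3566°) = 16.275977
C = V + |VC|·bis = (-15.5484,39.8493)
T_A = V + ((C−V)·d_A)·d_A = V + 15.1583·d_A = (-9.6742,39.0581)
T_B = V + ((C−V)·d_B)·d_B = V + 15.1583·d_B = (-20.4013,36.4461)
sweep = 180° − θ = 137.2867°

center=(-15.5484,39.8493) T_A=(-9.6742,39.0581) T_B=(-20.4013,36.4461) sweep=137.2867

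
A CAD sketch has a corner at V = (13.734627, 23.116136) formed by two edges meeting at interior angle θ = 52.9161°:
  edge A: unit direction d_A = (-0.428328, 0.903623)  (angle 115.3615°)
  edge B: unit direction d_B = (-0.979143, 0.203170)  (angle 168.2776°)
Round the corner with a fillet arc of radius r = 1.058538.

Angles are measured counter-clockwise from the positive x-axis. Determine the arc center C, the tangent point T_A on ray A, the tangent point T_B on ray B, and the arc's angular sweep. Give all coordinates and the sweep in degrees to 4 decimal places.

bisector direction at 141.8196° = (-0.786068,0.618140)
center distance |VC| = r/sin(θ/2) = 1.058538/sin(26.4581°) = 2.375841
C = V + |VC|·bis = (11.8671,24.5847)
T_A = V + ((C−V)·d_A)·d_A = V + 2.1270·d_A = (12.8236,25.0381)
T_B = V + ((C−V)·d_B)·d_B = V + 2.1270·d_B = (11.6520,23.5483)
sweep = 180° − θ = 127.0839°

center=(11.8671,24.5847) T_A=(12.8236,25.0381) T_B=(11.6520,23.5483) sweep=127.0839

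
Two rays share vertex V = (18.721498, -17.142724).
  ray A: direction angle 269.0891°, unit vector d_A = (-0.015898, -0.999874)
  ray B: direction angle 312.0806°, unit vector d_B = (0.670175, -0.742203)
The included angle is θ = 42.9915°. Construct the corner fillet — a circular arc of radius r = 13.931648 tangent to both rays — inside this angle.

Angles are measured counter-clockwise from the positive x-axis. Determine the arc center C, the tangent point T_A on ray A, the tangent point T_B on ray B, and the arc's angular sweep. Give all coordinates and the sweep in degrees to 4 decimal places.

bisector direction at 290.5848° = (0.351594,-0.936153)
center distance |VC| = r/sin(θ/2) = 13.931648/sin(21.4958°) = 38.019714
C = V + |VC|·bis = (32.0890,-52.7350)
T_A = V + ((C−V)·d_A)·d_A = V + 35.3752·d_A = (18.1591,-52.5135)
T_B = V + ((C−V)·d_B)·d_B = V + 35.3752·d_B = (42.4291,-43.3983)
sweep = 180° − θ = 137.0085°

center=(32.0890,-52.7350) T_A=(18.1591,-52.5135) T_B=(42.4291,-43.3983) sweep=137.0085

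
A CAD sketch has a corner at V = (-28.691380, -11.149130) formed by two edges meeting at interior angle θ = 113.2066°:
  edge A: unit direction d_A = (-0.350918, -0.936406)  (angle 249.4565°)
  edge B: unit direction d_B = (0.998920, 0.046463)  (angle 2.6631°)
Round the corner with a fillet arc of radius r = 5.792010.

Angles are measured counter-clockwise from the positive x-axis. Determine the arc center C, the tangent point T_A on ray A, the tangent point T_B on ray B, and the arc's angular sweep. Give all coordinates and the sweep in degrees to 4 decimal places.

bisector direction at 306.0598° = (0.588629,-0.808403)
center distance |VC| = r/sin(θ/2) = 5.792010/sin(56.6033°) = 6.937540
C = V + |VC|·bis = (-24.6077,-16.7575)
T_A = V + ((C−V)·d_A)·d_A = V + 3.8186·d_A = (-30.0314,-14.7249)
T_B = V + ((C−V)·d_B)·d_B = V + 3.8186·d_B = (-24.8769,-10.9717)
sweep = 180° − θ = 66.7934°

center=(-24.6077,-16.7575) T_A=(-30.0314,-14.7249) T_B=(-24.8769,-10.9717) sweep=66.7934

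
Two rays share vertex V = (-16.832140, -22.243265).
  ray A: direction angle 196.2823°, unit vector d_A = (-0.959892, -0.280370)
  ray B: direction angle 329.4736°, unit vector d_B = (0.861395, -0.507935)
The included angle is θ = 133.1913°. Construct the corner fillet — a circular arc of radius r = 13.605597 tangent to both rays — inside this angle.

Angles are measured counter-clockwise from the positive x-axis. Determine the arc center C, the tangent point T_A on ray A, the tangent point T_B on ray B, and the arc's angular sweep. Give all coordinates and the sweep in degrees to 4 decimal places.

bisector direction at 262.8779° = (-0.123983,-0.992284)
center distance |VC| = r/sin(θ/2) = 13.605597/sin(66.5957°) = 14.825361
C = V + |VC|·bis = (-18.6702,-36.9542)
T_A = V + ((C−V)·d_A)·d_A = V + 5.8889·d_A = (-22.4848,-23.8943)
T_B = V + ((C−V)·d_B)·d_B = V + 5.8889·d_B = (-11.7595,-25.2344)
sweep = 180° − θ = 46.8087°

center=(-18.6702,-36.9542) T_A=(-22.4848,-23.8943) T_B=(-11.7595,-25.2344) sweep=46.8087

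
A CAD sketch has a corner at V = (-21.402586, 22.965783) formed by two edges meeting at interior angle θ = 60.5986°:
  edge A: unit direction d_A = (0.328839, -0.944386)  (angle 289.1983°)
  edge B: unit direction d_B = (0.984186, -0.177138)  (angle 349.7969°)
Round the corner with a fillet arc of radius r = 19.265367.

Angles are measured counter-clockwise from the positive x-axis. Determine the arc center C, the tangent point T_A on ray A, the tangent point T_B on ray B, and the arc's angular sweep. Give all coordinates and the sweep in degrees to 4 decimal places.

bisector direction at 319.4976° = (0.760379,-0.649480)
center distance |VC| = r/sin(θ/2) = 19.265367/sin(30.2993°) = 38.185758
C = V + |VC|·bis = (7.6331,-1.8351)
T_A = V + ((C−V)·d_A)·d_A = V + 32.9696·d_A = (-10.5609,-8.1703)
T_B = V + ((C−V)·d_B)·d_B = V + 32.9696·d_B = (11.0457,17.1256)
sweep = 180° − θ = 119.4014°

center=(7.6331,-1.8351) T_A=(-10.5609,-8.1703) T_B=(11.0457,17.1256) sweep=119.4014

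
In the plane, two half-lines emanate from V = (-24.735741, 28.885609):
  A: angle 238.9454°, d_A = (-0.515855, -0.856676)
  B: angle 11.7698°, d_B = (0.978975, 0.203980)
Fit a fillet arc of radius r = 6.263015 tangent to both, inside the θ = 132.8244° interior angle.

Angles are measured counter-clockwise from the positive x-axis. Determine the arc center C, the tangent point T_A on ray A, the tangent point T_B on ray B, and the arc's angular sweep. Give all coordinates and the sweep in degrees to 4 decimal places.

bisector direction at 305.3576° = (0.578678,-0.815556)
center distance |VC| = r/sin(θ/2) = 6.263015/sin(66.4122°) = 6.834011
C = V + |VC|·bis = (-20.7811,23.3121)
T_A = V + ((C−V)·d_A)·d_A = V + 2.7347·d_A = (-26.1464,26.5429)
T_B = V + ((C−V)·d_B)·d_B = V + 2.7347·d_B = (-22.0586,29.4434)
sweep = 180° − θ = 47.1756°

center=(-20.7811,23.3121) T_A=(-26.1464,26.5429) T_B=(-22.0586,29.4434) sweep=47.1756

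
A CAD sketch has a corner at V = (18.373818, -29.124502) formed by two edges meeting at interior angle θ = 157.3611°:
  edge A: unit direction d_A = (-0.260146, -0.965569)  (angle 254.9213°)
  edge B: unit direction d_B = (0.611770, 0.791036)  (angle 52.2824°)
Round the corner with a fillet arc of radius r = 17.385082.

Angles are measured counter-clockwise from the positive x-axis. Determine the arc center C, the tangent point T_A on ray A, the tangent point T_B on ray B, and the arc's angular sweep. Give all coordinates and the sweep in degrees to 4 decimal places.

center=(34.2550,-37.0074) T_A=(17.4685,-32.4847) T_B=(20.5028,-26.3717) sweep=22.6389

bisector direction at 333.6019° = (0.895726,-0.444606)
center distance |VC| = r/sin(θ/2) = 17.385082/sin(78.6805°) = 17.729964
C = V + |VC|·bis = (34.2550,-37.0074)
T_A = V + ((C−V)·d_A)·d_A = V + 3.4800·d_A = (17.4685,-32.4847)
T_B = V + ((C−V)·d_B)·d_B = V + 3.4800·d_B = (20.5028,-26.3717)
sweep = 180° − θ = 22.6389°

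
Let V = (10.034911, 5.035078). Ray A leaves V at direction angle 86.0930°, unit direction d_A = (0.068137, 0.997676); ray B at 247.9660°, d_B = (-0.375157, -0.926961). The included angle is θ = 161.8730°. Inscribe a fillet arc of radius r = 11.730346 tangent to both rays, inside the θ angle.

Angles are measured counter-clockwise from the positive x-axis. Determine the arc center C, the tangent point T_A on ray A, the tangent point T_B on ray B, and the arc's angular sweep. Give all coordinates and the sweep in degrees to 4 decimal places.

bisector direction at 167.0295° = (-0.974486,0.224449)
center distance |VC| = r/sin(θ/2) = 11.730346/sin(80.9365°) = 11.878659
C = V + |VC|·bis = (-1.5407,7.7012)
T_A = V + ((C−V)·d_A)·d_A = V + 1.8712·d_A = (10.1624,6.9020)
T_B = V + ((C−V)·d_B)·d_B = V + 1.8712·d_B = (9.3329,3.3005)
sweep = 180° − θ = 18.1270°

center=(-1.5407,7.7012) T_A=(10.1624,6.9020) T_B=(9.3329,3.3005) sweep=18.1270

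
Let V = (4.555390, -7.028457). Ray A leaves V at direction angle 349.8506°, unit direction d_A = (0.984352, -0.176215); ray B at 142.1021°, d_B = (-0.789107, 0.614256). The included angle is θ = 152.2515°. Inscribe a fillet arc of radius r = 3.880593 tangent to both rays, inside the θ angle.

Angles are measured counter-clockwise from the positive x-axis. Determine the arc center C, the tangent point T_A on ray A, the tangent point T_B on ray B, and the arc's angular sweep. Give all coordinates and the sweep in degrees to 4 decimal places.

center=(6.1827,-3.3775) T_A=(5.4989,-7.1974) T_B=(3.7990,-6.4397) sweep=27.7485

bisector direction at 65.9763° = (0.407114,0.913377)
center distance |VC| = r/sin(θ/2) = 3.880593/sin(76.1257°) = 3.997214
C = V + |VC|·bis = (6.1827,-3.3775)
T_A = V + ((C−V)·d_A)·d_A = V + 0.9585·d_A = (5.4989,-7.1974)
T_B = V + ((C−V)·d_B)·d_B = V + 0.9585·d_B = (3.7990,-6.4397)
sweep = 180° − θ = 27.7485°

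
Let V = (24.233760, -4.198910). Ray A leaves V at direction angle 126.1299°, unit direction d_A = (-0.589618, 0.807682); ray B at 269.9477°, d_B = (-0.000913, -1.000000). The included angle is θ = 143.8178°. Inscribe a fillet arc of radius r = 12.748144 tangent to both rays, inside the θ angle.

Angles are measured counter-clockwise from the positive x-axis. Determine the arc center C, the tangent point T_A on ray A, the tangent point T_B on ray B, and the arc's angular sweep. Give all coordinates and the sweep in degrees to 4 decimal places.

center=(11.4818,-8.3518) T_A=(21.7783,-0.8353) T_B=(24.2300,-8.3635) sweep=36.1822

bisector direction at 198.0388° = (-0.950847,-0.309661)
center distance |VC| = r/sin(θ/2) = 12.748144/sin(71.9089°) = 13.411137
C = V + |VC|·bis = (11.4818,-8.3518)
T_A = V + ((C−V)·d_A)·d_A = V + 4.1645·d_A = (21.7783,-0.8353)
T_B = V + ((C−V)·d_B)·d_B = V + 4.1645·d_B = (24.2300,-8.3635)
sweep = 180° − θ = 36.1822°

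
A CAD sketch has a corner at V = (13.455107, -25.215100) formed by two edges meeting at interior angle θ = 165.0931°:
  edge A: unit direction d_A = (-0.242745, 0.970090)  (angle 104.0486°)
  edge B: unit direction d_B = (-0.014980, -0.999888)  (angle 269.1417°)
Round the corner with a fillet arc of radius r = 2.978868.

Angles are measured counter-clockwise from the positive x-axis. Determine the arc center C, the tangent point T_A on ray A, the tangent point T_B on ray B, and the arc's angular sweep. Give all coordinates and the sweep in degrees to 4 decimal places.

bisector direction at 186.5952° = (-0.993382,-0.114853)
center distance |VC| = r/sin(θ/2) = 2.978868/sin(82.5465°) = 3.004252
C = V + |VC|·bis = (10.4707,-25.5601)
T_A = V + ((C−V)·d_A)·d_A = V + 0.3897·d_A = (13.3605,-24.8370)
T_B = V + ((C−V)·d_B)·d_B = V + 0.3897·d_B = (13.4493,-25.6048)
sweep = 180° − θ = 14.9069°

center=(10.4707,-25.5601) T_A=(13.3605,-24.8370) T_B=(13.4493,-25.6048) sweep=14.9069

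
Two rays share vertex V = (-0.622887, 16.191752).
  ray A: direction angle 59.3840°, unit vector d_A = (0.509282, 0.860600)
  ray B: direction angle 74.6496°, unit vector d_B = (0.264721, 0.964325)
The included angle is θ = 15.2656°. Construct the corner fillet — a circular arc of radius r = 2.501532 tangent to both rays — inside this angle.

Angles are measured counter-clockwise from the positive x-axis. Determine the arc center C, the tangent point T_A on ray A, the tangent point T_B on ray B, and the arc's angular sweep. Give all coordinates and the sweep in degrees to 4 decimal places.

center=(6.7308,33.5302) T_A=(8.8837,32.2562) T_B=(4.3186,34.1924) sweep=164.7344

bisector direction at 67.0168° = (0.390461,0.920619)
center distance |VC| = r/sin(θ/2) = 2.501532/sin(7.6328°) = 18.833461
C = V + |VC|·bis = (6.7308,33.5302)
T_A = V + ((C−V)·d_A)·d_A = V + 18.6666·d_A = (8.8837,32.2562)
T_B = V + ((C−V)·d_B)·d_B = V + 18.6666·d_B = (4.3186,34.1924)
sweep = 180° − θ = 164.7344°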